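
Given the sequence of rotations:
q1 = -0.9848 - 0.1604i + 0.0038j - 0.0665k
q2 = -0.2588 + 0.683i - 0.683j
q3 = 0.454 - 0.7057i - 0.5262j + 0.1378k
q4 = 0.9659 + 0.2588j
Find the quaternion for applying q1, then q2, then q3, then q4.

q2 · q1 = 0.367 - 0.5857i + 0.7171j - 0.0897k
q3 · q2 · q1 = 0.143 - 0.5765i - 0.0116j - 0.8044k
q4 · q3 · q2 · q1 = 0.1411 - 0.765i + 0.0258j - 0.6278k
0.1411 - 0.765i + 0.0258j - 0.6278k


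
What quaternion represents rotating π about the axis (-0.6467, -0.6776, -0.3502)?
-0.6467i - 0.6776j - 0.3502k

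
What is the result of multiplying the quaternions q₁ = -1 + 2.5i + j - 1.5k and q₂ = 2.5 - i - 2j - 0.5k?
1.25 + 3.75i + 7.25j - 7.25k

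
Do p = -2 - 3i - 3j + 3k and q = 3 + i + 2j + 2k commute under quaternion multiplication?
No: pq = -3 - 23i - 4j + 2k ≠ -3 + i - 22j + 8k = qp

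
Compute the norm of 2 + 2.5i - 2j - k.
3.905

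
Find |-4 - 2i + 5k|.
√45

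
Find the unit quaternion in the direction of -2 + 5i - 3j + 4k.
-0.2722 + 0.6804i - 0.4082j + 0.5443k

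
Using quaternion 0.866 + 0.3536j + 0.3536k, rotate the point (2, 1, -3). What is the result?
(-1.45, 1.225, -3.225)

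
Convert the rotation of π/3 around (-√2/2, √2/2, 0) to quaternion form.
0.866 - 0.3536i + 0.3536j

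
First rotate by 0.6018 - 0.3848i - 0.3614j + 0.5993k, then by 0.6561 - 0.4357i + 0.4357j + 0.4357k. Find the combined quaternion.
0.1235 - 0.0961i + 0.1185j + 0.9805k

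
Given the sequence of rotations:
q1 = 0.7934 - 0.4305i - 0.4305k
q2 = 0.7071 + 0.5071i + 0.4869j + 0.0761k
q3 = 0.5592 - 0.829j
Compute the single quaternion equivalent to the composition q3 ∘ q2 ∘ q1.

q2 · q1 = 0.8121 - 0.1117i + 0.5719j - 0.0344k
q3 · q2 · q1 = 0.9282 - 0.0339i - 0.3534j - 0.1118k
0.9282 - 0.0339i - 0.3534j - 0.1118k


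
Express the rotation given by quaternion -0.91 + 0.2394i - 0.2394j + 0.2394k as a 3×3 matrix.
[[0.7708, 0.3211, 0.5503], [-0.5503, 0.7708, 0.3211], [-0.3211, -0.5503, 0.7708]]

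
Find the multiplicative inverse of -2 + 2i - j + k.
-0.2 - 0.2i + 0.1j - 0.1k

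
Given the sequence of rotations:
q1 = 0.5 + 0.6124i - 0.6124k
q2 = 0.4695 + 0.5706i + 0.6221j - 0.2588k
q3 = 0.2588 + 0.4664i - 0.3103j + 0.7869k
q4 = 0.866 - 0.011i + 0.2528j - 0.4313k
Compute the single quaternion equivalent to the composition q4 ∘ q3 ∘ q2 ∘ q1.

q2 · q1 = -0.2732 + 0.1918i + 0.502j - 0.7979k
q3 · q2 · q1 = 0.6235 - 0.2252i + 0.7378j - 0.1278k
q4 · q3 · q2 · q1 = 0.2958 + 0.084i + 0.8923j - 0.3308k
0.2958 + 0.084i + 0.8923j - 0.3308k


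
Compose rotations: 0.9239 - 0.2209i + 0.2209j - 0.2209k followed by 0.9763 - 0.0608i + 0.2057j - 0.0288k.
0.8368 - 0.3109i + 0.3986j - 0.2103k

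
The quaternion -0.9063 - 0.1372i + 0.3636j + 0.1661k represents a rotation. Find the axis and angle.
axis = (-0.3246, 0.8603, 0.393), θ = 310°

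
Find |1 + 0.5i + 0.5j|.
1.225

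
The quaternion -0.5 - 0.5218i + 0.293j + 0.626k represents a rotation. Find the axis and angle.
axis = (-0.6025, 0.3383, 0.7228), θ = 4π/3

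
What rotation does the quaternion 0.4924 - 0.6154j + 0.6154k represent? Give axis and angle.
axis = (0, -√2/2, √2/2), θ = 121°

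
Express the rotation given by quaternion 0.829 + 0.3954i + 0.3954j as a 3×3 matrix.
[[0.6873, 0.3127, 0.6556], [0.3127, 0.6873, -0.6556], [-0.6556, 0.6556, 0.3746]]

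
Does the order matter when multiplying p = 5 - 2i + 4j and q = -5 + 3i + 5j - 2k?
Yes: pq = -39 + 17i + j - 32k ≠ -39 + 33i + 9j + 12k = qp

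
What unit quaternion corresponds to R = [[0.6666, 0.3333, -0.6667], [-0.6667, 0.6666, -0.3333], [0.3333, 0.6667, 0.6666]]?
0.866 + 0.2887i - 0.2887j - 0.2887k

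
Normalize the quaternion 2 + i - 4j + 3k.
0.3651 + 0.1826i - 0.7303j + 0.5477k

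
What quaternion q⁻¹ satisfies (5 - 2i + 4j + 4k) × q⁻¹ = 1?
0.082 + 0.0328i - 0.0656j - 0.0656k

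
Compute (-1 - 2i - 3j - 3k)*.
-1 + 2i + 3j + 3k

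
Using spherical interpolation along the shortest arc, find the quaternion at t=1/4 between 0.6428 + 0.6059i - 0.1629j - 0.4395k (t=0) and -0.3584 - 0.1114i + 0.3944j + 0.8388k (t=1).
0.601 + 0.5046i - 0.2354j - 0.5734k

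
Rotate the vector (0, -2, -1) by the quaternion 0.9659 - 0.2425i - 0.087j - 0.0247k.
(-0.024, -2.235, 0.061)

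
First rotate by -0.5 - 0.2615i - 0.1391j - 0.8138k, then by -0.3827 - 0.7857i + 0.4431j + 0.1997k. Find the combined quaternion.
0.21 + 0.1601i - 0.8599j + 0.4368k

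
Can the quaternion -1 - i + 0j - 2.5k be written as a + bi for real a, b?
No. The quaternion -1 - i - 2.5k has j-coefficient y = 0 and k-coefficient z = -2.5, not both zero, so it does not lie in the complex subalgebra spanned by 1 and i.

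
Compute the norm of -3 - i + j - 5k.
6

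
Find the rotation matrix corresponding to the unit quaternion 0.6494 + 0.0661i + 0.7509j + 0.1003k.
[[-0.1478, -0.031, 0.9885], [0.2295, 0.9711, 0.0648], [-0.962, 0.2365, -0.1364]]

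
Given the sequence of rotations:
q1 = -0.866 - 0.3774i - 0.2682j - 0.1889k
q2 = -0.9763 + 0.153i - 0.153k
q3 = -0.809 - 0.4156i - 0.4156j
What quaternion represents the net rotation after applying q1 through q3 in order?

q2 · q1 = 0.8743 + 0.1949i + 0.3485j + 0.2759k
q3 · q2 · q1 = -0.4815 - 0.6357i - 0.5306j - 0.287k
-0.4815 - 0.6357i - 0.5306j - 0.287k


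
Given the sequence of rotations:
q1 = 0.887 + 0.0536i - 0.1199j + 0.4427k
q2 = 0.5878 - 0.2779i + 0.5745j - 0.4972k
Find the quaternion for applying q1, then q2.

q2 · q1 = 0.8253 - 0.0203i + 0.5355j - 0.1783k
0.8253 - 0.0203i + 0.5355j - 0.1783k


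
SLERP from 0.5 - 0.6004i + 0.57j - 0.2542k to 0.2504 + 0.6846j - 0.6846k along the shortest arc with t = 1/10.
0.4878 - 0.5522i + 0.6007j - 0.3103k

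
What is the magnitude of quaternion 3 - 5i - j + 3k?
√44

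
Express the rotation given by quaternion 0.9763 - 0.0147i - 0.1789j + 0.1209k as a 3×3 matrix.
[[0.9068, -0.2308, -0.3529], [0.2413, 0.9703, -0.0146], [0.3458, -0.072, 0.9356]]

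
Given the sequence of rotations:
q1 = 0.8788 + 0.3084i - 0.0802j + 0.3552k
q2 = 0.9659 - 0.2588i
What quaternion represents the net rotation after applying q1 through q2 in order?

q2 · q1 = 0.9286 + 0.0705i + 0.0145j + 0.3638k
0.9286 + 0.0705i + 0.0145j + 0.3638k


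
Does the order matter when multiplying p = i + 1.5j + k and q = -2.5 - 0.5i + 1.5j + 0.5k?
Yes: pq = -2.25 - 3.25i - 4.75j - 0.25k ≠ -2.25 - 1.75i - 2.75j - 4.75k = qp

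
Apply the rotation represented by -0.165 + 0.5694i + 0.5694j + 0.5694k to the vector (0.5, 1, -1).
(0.227, -0.903, 1.176)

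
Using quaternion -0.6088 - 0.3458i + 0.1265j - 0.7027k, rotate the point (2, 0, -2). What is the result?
(-0.703, 2.734, -0.178)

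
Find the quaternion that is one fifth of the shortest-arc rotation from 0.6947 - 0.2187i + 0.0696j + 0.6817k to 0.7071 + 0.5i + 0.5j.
0.7806 - 0.0659i + 0.185j + 0.5933k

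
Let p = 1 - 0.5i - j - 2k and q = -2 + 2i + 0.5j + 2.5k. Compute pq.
4.5 + 1.5i - 0.25j + 8.25k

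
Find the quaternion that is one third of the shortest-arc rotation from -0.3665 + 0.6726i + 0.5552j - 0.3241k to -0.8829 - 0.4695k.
-0.6257 + 0.5023i + 0.4146j - 0.4292k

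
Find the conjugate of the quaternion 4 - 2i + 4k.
4 + 2i - 4k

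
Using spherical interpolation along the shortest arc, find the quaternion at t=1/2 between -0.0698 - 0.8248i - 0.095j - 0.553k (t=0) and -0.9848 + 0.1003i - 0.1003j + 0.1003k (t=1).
0.6284 - 0.6354i + 0.0036j - 0.4487k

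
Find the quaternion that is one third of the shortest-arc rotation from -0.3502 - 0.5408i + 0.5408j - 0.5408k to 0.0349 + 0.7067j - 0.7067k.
-0.2327 - 0.3787i + 0.6334j - 0.6334k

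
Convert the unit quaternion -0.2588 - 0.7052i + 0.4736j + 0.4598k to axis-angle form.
axis = (-0.7301, 0.4903, 0.476), θ = 7π/6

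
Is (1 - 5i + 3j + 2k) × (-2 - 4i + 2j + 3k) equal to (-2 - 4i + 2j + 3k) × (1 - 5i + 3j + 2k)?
No: pq = -34 + 11i + 3j + k ≠ -34 + i - 11j - 3k = qp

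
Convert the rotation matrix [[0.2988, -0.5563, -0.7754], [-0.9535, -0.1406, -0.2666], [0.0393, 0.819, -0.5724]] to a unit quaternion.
0.3827 + 0.7092i - 0.5322j - 0.2595k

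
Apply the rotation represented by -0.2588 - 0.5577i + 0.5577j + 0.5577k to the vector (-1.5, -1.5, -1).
(1.777, 1.399, -0.622)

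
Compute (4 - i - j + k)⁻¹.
0.2105 + 0.0526i + 0.0526j - 0.0526k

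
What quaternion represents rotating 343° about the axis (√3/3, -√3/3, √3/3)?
-0.989 + 0.0853i - 0.0853j + 0.0853k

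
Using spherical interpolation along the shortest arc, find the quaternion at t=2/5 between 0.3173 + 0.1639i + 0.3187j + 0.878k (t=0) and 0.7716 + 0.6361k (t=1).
0.526 + 0.1028i + 0.1999j + 0.8202k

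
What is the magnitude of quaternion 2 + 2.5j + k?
3.354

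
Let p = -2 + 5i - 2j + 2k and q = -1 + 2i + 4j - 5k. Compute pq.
10 - 7i + 23j + 32k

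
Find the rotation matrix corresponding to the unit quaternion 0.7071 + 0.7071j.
[[0, 0, 1], [0, 1, 0], [-1, 0, 0]]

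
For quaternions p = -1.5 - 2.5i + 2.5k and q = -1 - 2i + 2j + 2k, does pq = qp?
No: pq = -8.5 + 0.5i - 3j - 10.5k ≠ -8.5 + 10.5i - 3j - 0.5k = qp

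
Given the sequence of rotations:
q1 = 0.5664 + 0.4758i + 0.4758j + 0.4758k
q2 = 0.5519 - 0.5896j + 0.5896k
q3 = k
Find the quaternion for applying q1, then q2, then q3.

q2 · q1 = 0.3126 - 0.2985i + 0.2092j + 0.8771k
q3 · q2 · q1 = -0.8771 - 0.2092i - 0.2985j + 0.3126k
-0.8771 - 0.2092i - 0.2985j + 0.3126k


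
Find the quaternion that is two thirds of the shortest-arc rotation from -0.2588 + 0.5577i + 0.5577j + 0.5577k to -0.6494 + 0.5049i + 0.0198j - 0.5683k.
-0.6539 + 0.6733i + 0.2743j - 0.2095k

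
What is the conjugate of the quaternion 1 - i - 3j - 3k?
1 + i + 3j + 3k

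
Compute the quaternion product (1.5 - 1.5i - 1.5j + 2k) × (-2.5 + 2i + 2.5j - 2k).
7 + 4.75i + 8.5j - 8.75k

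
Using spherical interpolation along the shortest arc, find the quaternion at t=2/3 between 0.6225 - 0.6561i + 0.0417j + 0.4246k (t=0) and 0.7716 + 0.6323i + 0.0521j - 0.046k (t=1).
0.9592 + 0.2185i + 0.0646j + 0.1675k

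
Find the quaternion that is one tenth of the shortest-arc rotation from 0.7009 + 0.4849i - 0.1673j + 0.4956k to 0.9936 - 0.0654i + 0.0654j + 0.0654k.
0.7559 + 0.4388i - 0.1466j + 0.4632k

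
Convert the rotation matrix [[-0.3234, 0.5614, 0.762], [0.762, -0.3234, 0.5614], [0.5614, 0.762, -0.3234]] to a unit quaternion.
0.0872 + 0.5752i + 0.5752j + 0.5752k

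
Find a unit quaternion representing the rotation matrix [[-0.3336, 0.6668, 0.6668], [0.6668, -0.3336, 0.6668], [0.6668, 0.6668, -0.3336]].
0.5774i + 0.5774j + 0.5774k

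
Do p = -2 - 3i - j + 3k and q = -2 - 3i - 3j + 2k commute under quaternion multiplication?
No: pq = -14 + 19i + 5j - 4k ≠ -14 + 5i + 11j - 16k = qp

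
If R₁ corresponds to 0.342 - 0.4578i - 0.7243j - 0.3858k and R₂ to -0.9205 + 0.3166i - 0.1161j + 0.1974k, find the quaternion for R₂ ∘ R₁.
-0.1778 + 0.7175i + 0.6588j + 0.1402k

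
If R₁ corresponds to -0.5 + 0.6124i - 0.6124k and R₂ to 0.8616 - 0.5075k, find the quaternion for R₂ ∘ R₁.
-0.7416 + 0.5276i - 0.3108j - 0.2739k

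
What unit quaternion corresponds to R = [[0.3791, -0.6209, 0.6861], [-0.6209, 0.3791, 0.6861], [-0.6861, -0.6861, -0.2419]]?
0.6157 - 0.5572i + 0.5572j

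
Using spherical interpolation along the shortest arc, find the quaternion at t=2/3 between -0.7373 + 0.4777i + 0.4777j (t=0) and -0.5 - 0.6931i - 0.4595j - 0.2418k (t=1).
0.0715 + 0.7798i + 0.5901j + 0.1964k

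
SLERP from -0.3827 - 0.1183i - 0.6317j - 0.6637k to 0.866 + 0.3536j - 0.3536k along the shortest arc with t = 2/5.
-0.7111 - 0.0848i - 0.6313j - 0.2977k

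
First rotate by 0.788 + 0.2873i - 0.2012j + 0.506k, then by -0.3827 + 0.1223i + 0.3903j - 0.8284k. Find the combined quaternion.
0.161 + 0.0172i + 0.0847j - 0.9832k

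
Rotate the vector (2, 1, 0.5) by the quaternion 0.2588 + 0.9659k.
(-2.232, 0.134, 0.5)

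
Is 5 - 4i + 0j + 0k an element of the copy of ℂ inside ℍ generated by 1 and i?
Yes. The quaternion 5 - 4i has j- and k-coefficients y = z = 0, so it lies in the complex subalgebra spanned by 1 and i.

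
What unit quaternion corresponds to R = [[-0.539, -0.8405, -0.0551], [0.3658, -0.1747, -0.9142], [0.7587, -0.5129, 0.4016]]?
0.4147 + 0.2419i - 0.4906j + 0.7272k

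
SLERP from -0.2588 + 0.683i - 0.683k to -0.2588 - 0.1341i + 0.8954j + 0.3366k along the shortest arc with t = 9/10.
0.2126 + 0.2208i - 0.8568j - 0.4146k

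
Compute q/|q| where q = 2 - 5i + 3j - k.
0.3203 - 0.8006i + 0.4804j - 0.1601k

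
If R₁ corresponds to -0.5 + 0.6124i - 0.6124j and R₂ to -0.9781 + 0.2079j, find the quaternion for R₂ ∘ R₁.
0.6164 - 0.599i + 0.495j - 0.1273k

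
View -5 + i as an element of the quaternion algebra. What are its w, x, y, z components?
-5 + i + 0j + 0k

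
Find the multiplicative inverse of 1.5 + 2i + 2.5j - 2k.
0.0909 - 0.1212i - 0.1515j + 0.1212k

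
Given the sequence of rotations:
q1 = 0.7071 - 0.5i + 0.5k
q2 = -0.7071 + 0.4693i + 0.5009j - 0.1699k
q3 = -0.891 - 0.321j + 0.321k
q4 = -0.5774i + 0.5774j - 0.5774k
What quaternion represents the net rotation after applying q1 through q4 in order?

q2 · q1 = -0.1804 + 0.9358i + 0.2045j - 0.2232k
q3 · q2 · q1 = 0.298 - 0.8278i + 0.1761j + 0.4414k
q4 · q3 · q2 · q1 = -0.3248 + 0.1845i + 0.9049j + 0.2042k
-0.3248 + 0.1845i + 0.9049j + 0.2042k


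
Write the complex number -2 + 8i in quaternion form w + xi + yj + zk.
-2 + 8i + 0j + 0k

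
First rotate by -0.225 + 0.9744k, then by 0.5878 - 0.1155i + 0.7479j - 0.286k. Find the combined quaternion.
0.1464 + 0.7547i - 0.0557j + 0.6371k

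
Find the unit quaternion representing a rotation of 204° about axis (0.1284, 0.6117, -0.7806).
-0.2079 + 0.1256i + 0.5983j - 0.7635k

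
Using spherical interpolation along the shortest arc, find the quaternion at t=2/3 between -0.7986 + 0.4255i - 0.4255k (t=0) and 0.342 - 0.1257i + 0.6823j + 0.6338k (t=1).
-0.5521 + 0.2532i - 0.4947j - 0.6216k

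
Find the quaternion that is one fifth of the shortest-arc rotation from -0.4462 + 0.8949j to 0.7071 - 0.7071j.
-0.503 + 0.8643j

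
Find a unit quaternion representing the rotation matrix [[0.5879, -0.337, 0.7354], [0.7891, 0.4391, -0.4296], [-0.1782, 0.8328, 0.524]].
0.7986 + 0.3952i + 0.286j + 0.3525k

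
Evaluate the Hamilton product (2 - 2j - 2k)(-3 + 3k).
-6i + 6j + 12k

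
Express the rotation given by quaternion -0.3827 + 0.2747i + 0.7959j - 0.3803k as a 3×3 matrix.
[[-0.5562, 0.1462, -0.8181], [0.7283, 0.5598, -0.3951], [0.4002, -0.8156, -0.4178]]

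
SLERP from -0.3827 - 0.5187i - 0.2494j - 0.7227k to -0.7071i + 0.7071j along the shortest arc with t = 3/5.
-0.2043 - 0.8072i + 0.3972j - 0.3858k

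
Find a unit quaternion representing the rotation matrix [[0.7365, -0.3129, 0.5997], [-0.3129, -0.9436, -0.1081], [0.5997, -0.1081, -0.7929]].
0.9318i - 0.1679j + 0.3218k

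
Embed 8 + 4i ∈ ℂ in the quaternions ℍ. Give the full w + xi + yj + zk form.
8 + 4i + 0j + 0k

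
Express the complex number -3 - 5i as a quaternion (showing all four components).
-3 - 5i + 0j + 0k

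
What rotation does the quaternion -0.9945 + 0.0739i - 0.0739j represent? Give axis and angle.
axis = (√2/2, -√2/2, 0), θ = 348°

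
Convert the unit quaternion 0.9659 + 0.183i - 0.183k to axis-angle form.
axis = (√2/2, 0, -√2/2), θ = π/6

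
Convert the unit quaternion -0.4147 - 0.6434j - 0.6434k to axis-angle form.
axis = (0, -√2/2, -√2/2), θ = 229°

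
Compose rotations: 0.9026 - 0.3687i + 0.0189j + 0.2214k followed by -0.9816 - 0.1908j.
-0.8824 + 0.3197i - 0.1908j - 0.2877k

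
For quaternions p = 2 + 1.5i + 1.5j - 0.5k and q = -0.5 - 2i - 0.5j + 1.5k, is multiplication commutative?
No: pq = 3.5 - 2.75i - 3j + 5.5k ≠ 3.5 - 6.75i - 0.5j + k = qp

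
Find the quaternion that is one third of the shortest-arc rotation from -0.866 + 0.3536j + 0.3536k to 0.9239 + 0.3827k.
-0.9613 + 0.2524j + 0.1102k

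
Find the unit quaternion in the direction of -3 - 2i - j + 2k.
-0.7071 - 0.4714i - 0.2357j + 0.4714k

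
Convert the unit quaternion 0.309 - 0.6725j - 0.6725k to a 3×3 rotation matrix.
[[-0.809, 0.4156, -0.4156], [-0.4156, 0.0955, 0.9045], [0.4156, 0.9045, 0.0955]]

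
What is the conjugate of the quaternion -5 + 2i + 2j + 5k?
-5 - 2i - 2j - 5k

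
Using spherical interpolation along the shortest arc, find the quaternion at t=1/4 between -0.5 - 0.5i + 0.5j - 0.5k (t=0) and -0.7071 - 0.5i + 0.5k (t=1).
-0.6461 - 0.5802i + 0.421j - 0.2619k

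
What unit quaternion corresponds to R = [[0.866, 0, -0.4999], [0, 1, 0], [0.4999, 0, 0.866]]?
0.9659 - 0.2588j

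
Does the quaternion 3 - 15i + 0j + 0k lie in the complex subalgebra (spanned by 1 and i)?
Yes. The quaternion 3 - 15i has j- and k-coefficients y = z = 0, so it lies in the complex subalgebra spanned by 1 and i.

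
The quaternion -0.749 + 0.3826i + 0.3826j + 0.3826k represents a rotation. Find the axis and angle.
axis = (√3/3, √3/3, √3/3), θ = 277°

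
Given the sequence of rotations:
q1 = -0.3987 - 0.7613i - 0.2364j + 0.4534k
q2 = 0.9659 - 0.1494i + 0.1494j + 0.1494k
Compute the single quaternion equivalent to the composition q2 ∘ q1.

q2 · q1 = -0.5313 - 0.5727i - 0.3339j + 0.5274k
-0.5313 - 0.5727i - 0.3339j + 0.5274k


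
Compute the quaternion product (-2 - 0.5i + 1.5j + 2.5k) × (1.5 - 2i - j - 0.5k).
-1.25 + 5i - j + 8.25k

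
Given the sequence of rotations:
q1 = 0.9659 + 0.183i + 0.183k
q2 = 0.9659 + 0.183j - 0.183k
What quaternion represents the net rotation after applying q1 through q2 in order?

q2 · q1 = 0.9665 + 0.2102i + 0.1433j - 0.0335k
0.9665 + 0.2102i + 0.1433j - 0.0335k


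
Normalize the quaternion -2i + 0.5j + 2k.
-0.6963i + 0.1741j + 0.6963k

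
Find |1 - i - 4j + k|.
√19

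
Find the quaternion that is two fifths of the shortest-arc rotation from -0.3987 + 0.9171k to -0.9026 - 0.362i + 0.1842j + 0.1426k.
-0.6967 - 0.1706i + 0.0868j + 0.6913k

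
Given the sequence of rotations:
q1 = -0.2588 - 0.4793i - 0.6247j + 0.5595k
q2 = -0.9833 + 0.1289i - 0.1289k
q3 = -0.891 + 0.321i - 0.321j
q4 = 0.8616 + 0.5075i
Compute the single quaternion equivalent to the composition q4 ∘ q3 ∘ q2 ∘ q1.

q2 · q1 = 0.3884 + 0.3574i + 0.6039j - 0.5973k
q3 · q2 · q1 = -0.2669 - 0.002i - 0.471j + 0.8408k
q4 · q3 · q2 · q1 = -0.2289 - 0.1372i - 0.8325j + 0.4854k
-0.2289 - 0.1372i - 0.8325j + 0.4854k


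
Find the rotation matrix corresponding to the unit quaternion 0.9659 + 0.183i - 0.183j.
[[0.933, -0.067, -0.3535], [-0.067, 0.933, -0.3535], [0.3535, 0.3535, 0.866]]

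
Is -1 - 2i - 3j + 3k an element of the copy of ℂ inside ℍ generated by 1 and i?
No. The quaternion -1 - 2i - 3j + 3k has j-coefficient y = -3 and k-coefficient z = 3, not both zero, so it does not lie in the complex subalgebra spanned by 1 and i.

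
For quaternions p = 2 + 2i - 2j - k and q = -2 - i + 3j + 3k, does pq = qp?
No: pq = 7 - 9i + 5j + 12k ≠ 7 - 3i + 15j + 4k = qp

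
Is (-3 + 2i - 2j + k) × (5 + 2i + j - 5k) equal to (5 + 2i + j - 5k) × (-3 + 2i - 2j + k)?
No: pq = -12 + 13i - j + 26k ≠ -12 - 5i - 25j + 14k = qp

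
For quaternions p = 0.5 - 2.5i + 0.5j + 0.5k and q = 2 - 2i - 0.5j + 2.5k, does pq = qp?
No: pq = -5 - 4.5i + 6j + 4.5k ≠ -5 - 7.5i - 4.5j = qp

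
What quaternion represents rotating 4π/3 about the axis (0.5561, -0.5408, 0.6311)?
-0.5 + 0.4816i - 0.4683j + 0.5465k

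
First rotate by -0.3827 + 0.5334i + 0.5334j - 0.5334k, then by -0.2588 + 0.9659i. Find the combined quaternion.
-0.4162 - 0.5077i + 0.3772j + 0.6533k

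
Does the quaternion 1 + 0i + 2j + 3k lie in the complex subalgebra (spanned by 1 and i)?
No. The quaternion 1 + 2j + 3k has j-coefficient y = 2 and k-coefficient z = 3, not both zero, so it does not lie in the complex subalgebra spanned by 1 and i.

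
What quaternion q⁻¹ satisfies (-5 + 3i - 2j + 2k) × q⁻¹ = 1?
-0.119 - 0.0714i + 0.0476j - 0.0476k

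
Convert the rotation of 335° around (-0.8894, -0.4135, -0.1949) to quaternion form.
-0.9763 - 0.1925i - 0.0895j - 0.0422k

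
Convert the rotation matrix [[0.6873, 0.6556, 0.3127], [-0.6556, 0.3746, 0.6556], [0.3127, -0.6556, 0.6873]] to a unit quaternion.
0.829 - 0.3954i - 0.3954k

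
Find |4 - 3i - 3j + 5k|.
√59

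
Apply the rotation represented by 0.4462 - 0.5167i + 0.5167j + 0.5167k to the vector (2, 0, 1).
(-0.209, 0.849, -2.058)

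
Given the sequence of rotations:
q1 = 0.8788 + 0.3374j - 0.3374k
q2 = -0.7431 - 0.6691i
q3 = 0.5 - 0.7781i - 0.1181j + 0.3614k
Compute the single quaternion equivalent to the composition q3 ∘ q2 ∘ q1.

q2 · q1 = -0.653 - 0.588i - 0.4765j + 0.025k
q3 · q2 · q1 = -0.8493 + 0.3834i - 0.3542j + 0.0778k
-0.8493 + 0.3834i - 0.3542j + 0.0778k


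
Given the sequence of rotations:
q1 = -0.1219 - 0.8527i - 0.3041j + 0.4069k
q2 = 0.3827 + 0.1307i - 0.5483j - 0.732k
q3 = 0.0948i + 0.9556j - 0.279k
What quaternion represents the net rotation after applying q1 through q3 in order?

q2 · q1 = 0.1959 - 0.788i + 0.5215j - 0.2623k
q3 · q2 · q1 = -0.4968 - 0.0866i + 0.4319j + 0.7478k
-0.4968 - 0.0866i + 0.4319j + 0.7478k


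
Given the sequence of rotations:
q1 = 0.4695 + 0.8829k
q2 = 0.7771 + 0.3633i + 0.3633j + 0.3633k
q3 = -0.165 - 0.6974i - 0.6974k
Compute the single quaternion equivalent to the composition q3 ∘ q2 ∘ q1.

q2 · q1 = 0.0441 + 0.4913i - 0.1502j + 0.8567k
q3 · q2 · q1 = 0.9328 - 0.2166i + 0.2796j - 0.0674k
0.9328 - 0.2166i + 0.2796j - 0.0674k


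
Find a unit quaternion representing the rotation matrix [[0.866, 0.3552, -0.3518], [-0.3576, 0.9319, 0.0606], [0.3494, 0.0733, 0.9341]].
0.9659 + 0.0033i - 0.1815j - 0.1845k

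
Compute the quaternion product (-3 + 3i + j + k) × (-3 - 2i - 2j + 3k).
14 + 2i - 8j - 16k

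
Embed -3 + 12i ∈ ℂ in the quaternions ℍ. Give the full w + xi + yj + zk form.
-3 + 12i + 0j + 0k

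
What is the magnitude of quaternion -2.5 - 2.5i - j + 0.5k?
3.708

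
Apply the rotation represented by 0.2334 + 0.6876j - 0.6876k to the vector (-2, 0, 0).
(1.782, 0.642, 0.642)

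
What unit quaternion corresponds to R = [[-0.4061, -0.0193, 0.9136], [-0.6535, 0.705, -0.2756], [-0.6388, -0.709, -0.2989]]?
0.5 - 0.2167i + 0.7762j - 0.3171k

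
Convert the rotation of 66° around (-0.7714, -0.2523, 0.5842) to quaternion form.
0.8387 - 0.4201i - 0.1374j + 0.3182k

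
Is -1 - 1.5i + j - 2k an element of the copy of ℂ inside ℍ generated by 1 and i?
No. The quaternion -1 - 1.5i + j - 2k has j-coefficient y = 1 and k-coefficient z = -2, not both zero, so it does not lie in the complex subalgebra spanned by 1 and i.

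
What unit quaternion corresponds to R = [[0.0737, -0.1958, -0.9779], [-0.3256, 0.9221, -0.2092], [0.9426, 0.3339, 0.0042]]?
0.7071 + 0.192i - 0.679j - 0.0459k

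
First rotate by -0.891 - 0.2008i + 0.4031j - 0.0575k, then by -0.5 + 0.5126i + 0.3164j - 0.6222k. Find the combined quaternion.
0.3851 - 0.1237i - 0.3291j + 0.8533k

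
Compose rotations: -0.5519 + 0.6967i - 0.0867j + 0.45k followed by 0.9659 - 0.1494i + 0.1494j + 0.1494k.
-0.4833 + 0.8356i + 0.0051j + 0.2611k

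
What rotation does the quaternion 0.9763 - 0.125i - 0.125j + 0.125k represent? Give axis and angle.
axis = (-√3/3, -√3/3, √3/3), θ = 25°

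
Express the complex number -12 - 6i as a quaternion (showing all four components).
-12 - 6i + 0j + 0k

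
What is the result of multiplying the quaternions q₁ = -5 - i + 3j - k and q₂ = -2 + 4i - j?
17 - 19i - 5j - 9k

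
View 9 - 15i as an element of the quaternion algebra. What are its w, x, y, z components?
9 - 15i + 0j + 0k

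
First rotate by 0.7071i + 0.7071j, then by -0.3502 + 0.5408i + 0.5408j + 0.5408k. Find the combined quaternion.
-0.7648 - 0.63i + 0.1348j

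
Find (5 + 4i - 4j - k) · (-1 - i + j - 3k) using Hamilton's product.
4i + 22j - 14k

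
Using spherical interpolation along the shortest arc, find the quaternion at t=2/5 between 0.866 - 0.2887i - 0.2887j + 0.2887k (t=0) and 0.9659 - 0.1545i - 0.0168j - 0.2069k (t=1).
0.9467 - 0.2451i - 0.1872j + 0.093k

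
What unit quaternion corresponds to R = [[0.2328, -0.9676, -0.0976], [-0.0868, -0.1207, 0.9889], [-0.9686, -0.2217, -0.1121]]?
-0.5 + 0.6053i - 0.4355j - 0.4404k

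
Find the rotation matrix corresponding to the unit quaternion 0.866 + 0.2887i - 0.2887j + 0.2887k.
[[0.6666, -0.6667, -0.3333], [0.3333, 0.6666, -0.6667], [0.6667, 0.3333, 0.6666]]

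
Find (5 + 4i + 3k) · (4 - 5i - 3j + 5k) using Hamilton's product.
25 - 50j + 25k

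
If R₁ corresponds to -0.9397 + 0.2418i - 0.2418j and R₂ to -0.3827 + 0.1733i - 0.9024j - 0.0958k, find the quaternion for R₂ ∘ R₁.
0.0995 - 0.2786i + 0.9174j + 0.2663k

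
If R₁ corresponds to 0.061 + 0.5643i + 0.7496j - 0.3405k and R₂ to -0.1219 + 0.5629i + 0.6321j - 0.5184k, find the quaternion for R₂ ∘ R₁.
-0.9754 + 0.1389i - 0.1537j + 0.0751k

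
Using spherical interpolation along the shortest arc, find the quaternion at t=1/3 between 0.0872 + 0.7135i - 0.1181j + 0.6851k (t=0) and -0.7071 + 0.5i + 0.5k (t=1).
-0.2026 + 0.7i - 0.0848j + 0.6796k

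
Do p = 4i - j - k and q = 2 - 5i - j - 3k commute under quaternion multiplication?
No: pq = 16 + 10i + 15j - 11k ≠ 16 + 6i - 19j + 7k = qp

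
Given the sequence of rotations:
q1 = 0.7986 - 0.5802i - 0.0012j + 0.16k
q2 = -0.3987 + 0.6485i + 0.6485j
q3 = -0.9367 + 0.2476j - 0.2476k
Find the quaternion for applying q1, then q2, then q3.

q2 · q1 = 0.0586 + 0.853i + 0.4146j + 0.3117k
q3 · q2 · q1 = -0.0804 - 0.6192i - 0.585j - 0.5177k
-0.0804 - 0.6192i - 0.585j - 0.5177k


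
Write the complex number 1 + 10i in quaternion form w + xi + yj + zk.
1 + 10i + 0j + 0k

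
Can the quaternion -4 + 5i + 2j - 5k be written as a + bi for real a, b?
No. The quaternion -4 + 5i + 2j - 5k has j-coefficient y = 2 and k-coefficient z = -5, not both zero, so it does not lie in the complex subalgebra spanned by 1 and i.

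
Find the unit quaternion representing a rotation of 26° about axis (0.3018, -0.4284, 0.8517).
0.9744 + 0.0679i - 0.0964j + 0.1916k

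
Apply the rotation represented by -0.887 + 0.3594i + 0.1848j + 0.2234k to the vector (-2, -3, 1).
(-3.418, -0.678, 1.362)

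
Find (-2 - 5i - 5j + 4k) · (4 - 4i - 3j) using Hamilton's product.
-43 - 30j + 11k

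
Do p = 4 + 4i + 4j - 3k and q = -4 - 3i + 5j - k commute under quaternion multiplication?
No: pq = -27 - 17i + 17j + 40k ≠ -27 - 39i - 9j - 24k = qp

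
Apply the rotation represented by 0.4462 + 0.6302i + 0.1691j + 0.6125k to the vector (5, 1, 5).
(5.244, 1.478, 4.618)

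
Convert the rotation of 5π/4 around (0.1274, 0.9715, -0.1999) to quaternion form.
-0.3827 + 0.1177i + 0.8975j - 0.1847k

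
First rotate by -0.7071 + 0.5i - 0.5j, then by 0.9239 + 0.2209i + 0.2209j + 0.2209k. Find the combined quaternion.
-0.6533 + 0.4162i - 0.5077j - 0.3771k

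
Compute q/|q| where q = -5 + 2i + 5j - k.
-0.6742 + 0.2697i + 0.6742j - 0.1348k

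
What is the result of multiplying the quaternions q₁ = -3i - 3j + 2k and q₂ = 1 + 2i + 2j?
12 - 7i + j + 2k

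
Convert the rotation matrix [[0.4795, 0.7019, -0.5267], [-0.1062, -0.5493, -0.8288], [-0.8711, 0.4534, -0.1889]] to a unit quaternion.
0.4305 + 0.7446i + 0.2j - 0.4693k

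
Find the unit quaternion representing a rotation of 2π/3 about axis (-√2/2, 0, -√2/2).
0.5 - 0.6124i - 0.6124k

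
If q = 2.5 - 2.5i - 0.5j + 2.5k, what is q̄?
2.5 + 2.5i + 0.5j - 2.5k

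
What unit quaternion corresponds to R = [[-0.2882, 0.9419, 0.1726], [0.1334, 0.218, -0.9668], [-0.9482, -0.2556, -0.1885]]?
0.4305 + 0.413i + 0.6509j - 0.4695k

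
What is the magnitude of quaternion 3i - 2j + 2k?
√17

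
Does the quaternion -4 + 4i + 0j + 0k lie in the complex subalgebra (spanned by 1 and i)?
Yes. The quaternion -4 + 4i has j- and k-coefficients y = z = 0, so it lies in the complex subalgebra spanned by 1 and i.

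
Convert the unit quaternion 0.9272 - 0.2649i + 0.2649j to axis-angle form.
axis = (-√2/2, √2/2, 0), θ = 44°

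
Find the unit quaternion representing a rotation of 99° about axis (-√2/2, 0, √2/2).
0.6494 - 0.5377i + 0.5377k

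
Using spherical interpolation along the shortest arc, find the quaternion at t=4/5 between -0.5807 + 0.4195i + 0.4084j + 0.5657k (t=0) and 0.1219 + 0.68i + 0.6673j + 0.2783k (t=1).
-0.0293 + 0.6655i + 0.6523j + 0.3616k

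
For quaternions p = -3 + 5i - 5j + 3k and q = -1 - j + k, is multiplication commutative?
No: pq = -5 - 7i + 3j - 11k ≠ -5 - 3i + 13j - k = qp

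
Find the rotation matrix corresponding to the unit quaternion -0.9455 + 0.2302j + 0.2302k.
[[0.788, 0.4353, -0.4353], [-0.4353, 0.894, 0.106], [0.4353, 0.106, 0.894]]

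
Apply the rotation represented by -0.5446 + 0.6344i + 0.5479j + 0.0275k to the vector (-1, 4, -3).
(4.188, -2.054, -2.059)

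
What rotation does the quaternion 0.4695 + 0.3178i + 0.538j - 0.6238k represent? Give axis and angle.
axis = (0.3599, 0.6093, -0.7065), θ = 124°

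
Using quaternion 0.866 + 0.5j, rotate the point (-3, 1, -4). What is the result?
(-4.964, 1, 0.598)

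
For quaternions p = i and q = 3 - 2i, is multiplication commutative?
Yes: pq = qp = 2 + 3i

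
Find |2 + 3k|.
√13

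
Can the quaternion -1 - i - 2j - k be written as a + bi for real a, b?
No. The quaternion -1 - i - 2j - k has j-coefficient y = -2 and k-coefficient z = -1, not both zero, so it does not lie in the complex subalgebra spanned by 1 and i.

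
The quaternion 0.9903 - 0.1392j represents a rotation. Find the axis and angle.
axis = (0, -1, 0), θ = 16°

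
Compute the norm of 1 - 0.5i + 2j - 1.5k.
2.739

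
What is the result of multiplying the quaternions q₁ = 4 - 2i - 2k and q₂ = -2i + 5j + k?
-2 + 2i + 26j - 6k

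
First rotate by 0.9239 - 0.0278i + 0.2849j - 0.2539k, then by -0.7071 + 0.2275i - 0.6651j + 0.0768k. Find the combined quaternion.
-0.438 + 0.3768i - 0.7603j + 0.2968k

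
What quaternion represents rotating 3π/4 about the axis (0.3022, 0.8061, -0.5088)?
0.3827 + 0.2792i + 0.7447j - 0.4701k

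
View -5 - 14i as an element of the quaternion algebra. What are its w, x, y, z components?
-5 - 14i + 0j + 0k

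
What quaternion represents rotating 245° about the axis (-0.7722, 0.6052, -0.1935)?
-0.5373 - 0.6513i + 0.5104j - 0.1632k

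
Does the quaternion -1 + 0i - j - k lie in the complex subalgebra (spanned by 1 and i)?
No. The quaternion -1 - j - k has j-coefficient y = -1 and k-coefficient z = -1, not both zero, so it does not lie in the complex subalgebra spanned by 1 and i.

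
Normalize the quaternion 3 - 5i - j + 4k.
0.4201 - 0.7001i - 0.14j + 0.5601k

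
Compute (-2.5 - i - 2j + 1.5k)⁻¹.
-0.1852 + 0.0741i + 0.1481j - 0.1111k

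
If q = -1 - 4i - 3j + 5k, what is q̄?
-1 + 4i + 3j - 5k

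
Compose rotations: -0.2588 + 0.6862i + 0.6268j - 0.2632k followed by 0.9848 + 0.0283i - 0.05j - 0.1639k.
-0.2861 + 0.7843i + 0.5252j - 0.1647k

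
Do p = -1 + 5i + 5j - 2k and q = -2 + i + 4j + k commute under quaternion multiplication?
No: pq = -21 + 2i - 21j + 18k ≠ -21 - 24i - 7j - 12k = qp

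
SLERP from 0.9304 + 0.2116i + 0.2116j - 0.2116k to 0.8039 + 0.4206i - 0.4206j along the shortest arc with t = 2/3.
0.8993 + 0.3712i - 0.2184j - 0.0764k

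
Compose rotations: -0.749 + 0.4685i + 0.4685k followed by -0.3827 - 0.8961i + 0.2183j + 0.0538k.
0.6813 + 0.5942i + 0.2815j - 0.3219k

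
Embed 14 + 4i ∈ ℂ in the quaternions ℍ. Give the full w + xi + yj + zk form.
14 + 4i + 0j + 0k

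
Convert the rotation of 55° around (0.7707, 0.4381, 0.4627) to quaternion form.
0.887 + 0.3559i + 0.2023j + 0.2137k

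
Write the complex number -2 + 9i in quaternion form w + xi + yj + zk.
-2 + 9i + 0j + 0k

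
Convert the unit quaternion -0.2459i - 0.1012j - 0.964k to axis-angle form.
axis = (-0.2459, -0.1012, -0.964), θ = π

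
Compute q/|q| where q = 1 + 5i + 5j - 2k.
0.1348 + 0.6742i + 0.6742j - 0.2697k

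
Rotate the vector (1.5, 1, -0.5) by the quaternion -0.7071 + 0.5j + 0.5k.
(1.061, -0.811, 1.311)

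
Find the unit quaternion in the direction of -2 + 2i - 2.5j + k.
-0.5121 + 0.5121i - 0.6402j + 0.2561k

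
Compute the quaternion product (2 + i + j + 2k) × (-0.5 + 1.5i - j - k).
0.5 + 3.5i + 1.5j - 5.5k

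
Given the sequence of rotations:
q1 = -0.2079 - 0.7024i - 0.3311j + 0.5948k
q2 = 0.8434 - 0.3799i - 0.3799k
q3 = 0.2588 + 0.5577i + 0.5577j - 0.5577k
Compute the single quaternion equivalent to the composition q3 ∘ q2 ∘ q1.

q2 · q1 = -0.2162 - 0.6392i + 0.2136j + 0.7064k
q3 · q2 · q1 = 0.5754 + 0.2271i - 0.1028j + 0.779k
0.5754 + 0.2271i - 0.1028j + 0.779k


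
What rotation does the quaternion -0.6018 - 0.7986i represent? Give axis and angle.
axis = (-1, 0, 0), θ = 254°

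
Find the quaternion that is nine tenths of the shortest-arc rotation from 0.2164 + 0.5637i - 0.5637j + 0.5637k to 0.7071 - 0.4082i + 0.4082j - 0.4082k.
-0.6327 + 0.4471i - 0.4471j + 0.4471k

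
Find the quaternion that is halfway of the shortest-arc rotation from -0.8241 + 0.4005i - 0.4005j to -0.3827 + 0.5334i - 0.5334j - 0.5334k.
-0.6464 + 0.5002i - 0.5002j - 0.2857k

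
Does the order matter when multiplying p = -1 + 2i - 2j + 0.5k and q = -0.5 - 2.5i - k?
Yes: pq = 6 + 3.5i + 1.75j - 4.25k ≠ 6 - 0.5i + 0.25j + 5.75k = qp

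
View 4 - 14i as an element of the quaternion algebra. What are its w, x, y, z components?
4 - 14i + 0j + 0k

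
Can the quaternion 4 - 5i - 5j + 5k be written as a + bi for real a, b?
No. The quaternion 4 - 5i - 5j + 5k has j-coefficient y = -5 and k-coefficient z = 5, not both zero, so it does not lie in the complex subalgebra spanned by 1 and i.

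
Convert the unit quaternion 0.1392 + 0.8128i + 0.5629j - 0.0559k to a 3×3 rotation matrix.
[[0.36, 0.9306, 0.0658], [0.8995, -0.3275, -0.2892], [-0.2476, 0.1634, -0.955]]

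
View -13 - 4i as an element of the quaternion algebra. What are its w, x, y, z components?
-13 - 4i + 0j + 0k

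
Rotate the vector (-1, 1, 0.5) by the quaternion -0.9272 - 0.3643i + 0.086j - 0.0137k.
(-1.148, 0.432, 0.864)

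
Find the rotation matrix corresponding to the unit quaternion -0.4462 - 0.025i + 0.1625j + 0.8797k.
[[-0.6006, 0.7769, -0.189], [-0.7932, -0.549, 0.2636], [0.101, 0.3082, 0.9459]]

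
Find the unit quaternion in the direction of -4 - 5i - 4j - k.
-0.5252 - 0.6565i - 0.5252j - 0.1313k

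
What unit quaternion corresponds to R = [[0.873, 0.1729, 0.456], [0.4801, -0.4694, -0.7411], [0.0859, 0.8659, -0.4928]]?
0.4772 + 0.8419i + 0.1939j + 0.1609k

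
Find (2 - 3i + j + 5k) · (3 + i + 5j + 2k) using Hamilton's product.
-6 - 30i + 24j + 3k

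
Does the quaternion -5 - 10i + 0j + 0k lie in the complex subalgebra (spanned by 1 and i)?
Yes. The quaternion -5 - 10i has j- and k-coefficients y = z = 0, so it lies in the complex subalgebra spanned by 1 and i.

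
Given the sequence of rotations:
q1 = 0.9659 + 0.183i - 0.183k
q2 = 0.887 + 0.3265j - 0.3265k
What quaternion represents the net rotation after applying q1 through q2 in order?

q2 · q1 = 0.797 + 0.1026i + 0.2556j - 0.5374k
0.797 + 0.1026i + 0.2556j - 0.5374k


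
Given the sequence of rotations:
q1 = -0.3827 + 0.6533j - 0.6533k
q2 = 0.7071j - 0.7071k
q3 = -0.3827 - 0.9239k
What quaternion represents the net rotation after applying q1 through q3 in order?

q2 · q1 = -0.9239 - 0.2706j + 0.2706k
q3 · q2 · q1 = 0.6036 - 0.25i + 0.1036j + 0.75k
0.6036 - 0.25i + 0.1036j + 0.75k


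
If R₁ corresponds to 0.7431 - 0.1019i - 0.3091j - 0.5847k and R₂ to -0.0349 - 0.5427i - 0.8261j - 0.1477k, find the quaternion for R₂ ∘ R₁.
-0.4229 + 0.0376i - 0.9054j - 0.0058k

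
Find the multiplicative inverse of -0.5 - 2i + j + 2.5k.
-0.0435 + 0.1739i - 0.087j - 0.2174k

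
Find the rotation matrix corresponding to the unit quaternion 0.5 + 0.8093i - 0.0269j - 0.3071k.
[[0.8099, 0.2636, -0.524], [-0.3506, -0.4986, -0.7928], [-0.4702, 0.8258, -0.3114]]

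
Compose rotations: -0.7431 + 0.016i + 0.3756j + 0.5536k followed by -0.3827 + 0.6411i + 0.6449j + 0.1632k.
-0.0584 - 0.1868i - 0.9753j - 0.1027k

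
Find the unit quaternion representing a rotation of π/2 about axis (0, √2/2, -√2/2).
0.7071 + 0.5j - 0.5k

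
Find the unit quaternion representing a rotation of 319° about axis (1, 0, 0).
-0.9367 + 0.3502i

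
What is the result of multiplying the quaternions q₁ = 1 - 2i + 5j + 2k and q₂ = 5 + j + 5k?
-10 + 13i + 36j + 13k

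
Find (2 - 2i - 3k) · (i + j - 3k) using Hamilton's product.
-7 + 5i - 7j - 8k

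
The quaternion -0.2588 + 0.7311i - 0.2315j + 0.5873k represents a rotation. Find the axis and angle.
axis = (0.7569, -0.2397, 0.608), θ = 7π/6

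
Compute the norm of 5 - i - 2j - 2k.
√34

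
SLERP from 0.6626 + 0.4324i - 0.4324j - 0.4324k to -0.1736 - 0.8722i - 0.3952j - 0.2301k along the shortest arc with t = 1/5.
0.646 + 0.6287i - 0.2827j - 0.3278k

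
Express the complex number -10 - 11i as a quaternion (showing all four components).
-10 - 11i + 0j + 0k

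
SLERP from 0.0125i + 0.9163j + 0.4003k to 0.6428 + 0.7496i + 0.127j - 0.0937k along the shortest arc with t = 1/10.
0.0953 + 0.1234i + 0.9131j + 0.3768k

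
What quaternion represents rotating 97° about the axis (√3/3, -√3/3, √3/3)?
0.6626 + 0.4324i - 0.4324j + 0.4324k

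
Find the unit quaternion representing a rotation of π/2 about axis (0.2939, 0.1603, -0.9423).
0.7071 + 0.2078i + 0.1133j - 0.6663k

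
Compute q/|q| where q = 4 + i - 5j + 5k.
0.4887 + 0.1222i - 0.6108j + 0.6108k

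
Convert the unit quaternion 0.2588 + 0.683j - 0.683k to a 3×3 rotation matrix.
[[-0.866, 0.3535, 0.3535], [-0.3535, 0.067, -0.933], [-0.3535, -0.933, 0.067]]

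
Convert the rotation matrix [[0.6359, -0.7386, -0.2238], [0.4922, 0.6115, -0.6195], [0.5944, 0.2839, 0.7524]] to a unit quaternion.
0.866 + 0.2608i - 0.2362j + 0.3553k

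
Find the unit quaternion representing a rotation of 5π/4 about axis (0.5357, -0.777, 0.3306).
-0.3827 + 0.4949i - 0.7179j + 0.3054k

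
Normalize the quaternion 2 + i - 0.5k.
0.8729 + 0.4364i - 0.2182k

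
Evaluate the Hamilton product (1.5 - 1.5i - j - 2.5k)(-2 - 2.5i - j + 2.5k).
-1.5 - 5.75i + 10.5j + 7.75k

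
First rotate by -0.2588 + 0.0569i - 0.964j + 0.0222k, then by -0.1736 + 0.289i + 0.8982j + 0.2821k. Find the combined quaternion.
0.8881 + 0.2072i - 0.0555j - 0.4066k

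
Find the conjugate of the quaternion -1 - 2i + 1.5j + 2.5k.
-1 + 2i - 1.5j - 2.5k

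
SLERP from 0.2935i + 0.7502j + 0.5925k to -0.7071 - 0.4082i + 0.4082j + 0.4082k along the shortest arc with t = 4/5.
-0.6142 - 0.2819i + 0.5403j + 0.5013k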